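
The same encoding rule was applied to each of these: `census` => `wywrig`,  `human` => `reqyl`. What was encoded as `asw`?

sow

The output letters match the input read backwards, each shifted +4: census reversed is susnec. Read the word backwards and shift each letter +4.
Decoding asw: shift back: a−4=w, s−4=o, w−4=s → wos; then reverse → sow.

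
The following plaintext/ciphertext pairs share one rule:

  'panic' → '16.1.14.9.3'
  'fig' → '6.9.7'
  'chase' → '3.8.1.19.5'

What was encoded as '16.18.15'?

pro

p is letter #16 and maps to 16: an offset of 0. Each letter is replaced by its alphabet position (a=1, b=2, …, z=26).
Decoding 16.18.15: 16=p, 18=r, 15=o.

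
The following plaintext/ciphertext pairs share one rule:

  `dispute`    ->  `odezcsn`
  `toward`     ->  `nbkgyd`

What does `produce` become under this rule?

Read the word backwards and shift each letter +10.
On produce: reverse → ecudorp; then shift: e+10=o, c+10=m, u+10=e, d+10=n, o+10=y, r+10=b, p+10=z.

omenybz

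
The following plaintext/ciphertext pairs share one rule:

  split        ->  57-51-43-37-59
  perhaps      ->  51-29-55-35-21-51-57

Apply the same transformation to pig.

Each letter becomes 2×(its alphabet position, a=1..z=26) + 19.
For pig: p=16→51, i=9→37, g=7→33.

51-37-33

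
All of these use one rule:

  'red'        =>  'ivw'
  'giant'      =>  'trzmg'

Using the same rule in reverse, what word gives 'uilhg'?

frost

Each pair mirrors across the alphabet (r↔i, e↔v, d↔w): positions sum to 25. Letters are reflected about the middle of the alphabet (position → 25−position): Atbash.
Undoing it on uilhg: u↔f, i↔r, l↔o, h↔s, g↔t.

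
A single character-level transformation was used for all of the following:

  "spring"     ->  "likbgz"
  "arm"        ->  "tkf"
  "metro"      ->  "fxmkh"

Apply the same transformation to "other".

hmaxk

Compare letters: s→l is +19, p→i is +19, r→k is +19 — a constant shift. This is a Caesar cipher with shift 19.
On other: o+19=h, t+19=m, h+19=a, e+19=x, r+19=k.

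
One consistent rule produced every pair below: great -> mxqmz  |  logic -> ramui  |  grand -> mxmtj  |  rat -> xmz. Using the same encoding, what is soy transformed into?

The shift depends on letter class: consonant g→m is +6, but vowel e→q is +12. The rule splits by letter class: vowels +12, consonants +6.
On soy: s(cons)+6=y, o(vowel)+12=a, y(cons)+6=e.

yae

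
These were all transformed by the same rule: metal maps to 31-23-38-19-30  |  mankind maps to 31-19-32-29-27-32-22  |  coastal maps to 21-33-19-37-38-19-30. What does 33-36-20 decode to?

m is letter #13 and maps to 31: an offset of 18. Letters become their 1-based position plus 18 (so a→19, b→20, …).
Reversing it on 33-36-20: 33→(33−18)÷1=15=o, 36→(36−18)÷1=18=r, 20→(20−18)÷1=2=b.

orb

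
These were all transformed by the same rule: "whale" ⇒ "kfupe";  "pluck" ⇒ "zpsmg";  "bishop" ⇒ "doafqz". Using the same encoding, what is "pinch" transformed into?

w(22)→k(10) and h(7)→f(5) fit y≡9x+20 (mod 26); the inverse of 9 mod 26 is 3. Each letter's alphabet position (a=0..z=25) is mapped through 9·x+20 mod 26 — an affine cipher.
On pinch: p(15)→9·15+20≡25=z; i(8)→9·8+20≡14=o; n(13)→9·13+20≡7=h; c(2)→9·2+20≡12=m; h(7)→9·7+20≡5=f (all mod 26).

zohmf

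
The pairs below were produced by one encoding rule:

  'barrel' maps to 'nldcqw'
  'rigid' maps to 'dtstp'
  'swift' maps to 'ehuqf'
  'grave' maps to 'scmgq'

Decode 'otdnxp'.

circle

Shifts by position in barrel: pos 0: b→n (+12), pos 1: a→l (+11), pos 2: r→d (+12), pos 3: r→c (+11) — repeating every 2. It's a Vigenère-style cipher with numeric key [12,11]: position i shifts by key[i mod 2].
Decoding otdnxp: o−12=c, t−11=i, d−12=r, n−11=c, x−12=l, p−11=e.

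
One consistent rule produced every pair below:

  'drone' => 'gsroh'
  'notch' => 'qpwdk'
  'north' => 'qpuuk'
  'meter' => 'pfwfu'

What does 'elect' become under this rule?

hmhdw

Shifts by position in drone: pos 0: d→g (+3), pos 1: r→s (+1), pos 2: o→r (+3), pos 3: n→o (+1) — repeating every 2. The shifts repeat in a cycle of length 2: positions 0,1,… shift by +3, +1, then the pattern repeats.
For elect: e+3=h, l+1=m, e+3=h, c+1=d, t+3=w.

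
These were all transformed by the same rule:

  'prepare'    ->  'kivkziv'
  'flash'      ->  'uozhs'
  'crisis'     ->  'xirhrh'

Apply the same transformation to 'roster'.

Each pair mirrors across the alphabet (p↔k, r↔i, e↔v): positions sum to 25. Letters are reflected about the middle of the alphabet (position → 25−position): Atbash.
Applying it to roster: r↔i, o↔l, s↔h, t↔g, e↔v, r↔i.

ilhgvi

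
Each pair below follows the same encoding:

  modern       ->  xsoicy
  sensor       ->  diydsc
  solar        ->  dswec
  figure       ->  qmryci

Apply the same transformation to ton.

The shift depends on letter class: consonant m→x is +11, but vowel o→s is +4. Vowels shift forward by 4 and consonants shift forward by 11.
On ton: t(cons)+11=e, o(vowel)+4=s, n(cons)+11=y.

esy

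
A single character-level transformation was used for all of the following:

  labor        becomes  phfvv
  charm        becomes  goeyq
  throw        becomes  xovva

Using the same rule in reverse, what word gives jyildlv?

freezer

Shifts by position in labor: pos 0: l→p (+4), pos 1: a→h (+7), pos 2: b→f (+4), pos 3: o→v (+7) — repeating every 2. The shifts repeat in a cycle of length 2: positions 0,1,… shift by +4, +7, then the pattern repeats.
Undoing it on jyildlv: j−4=f, y−7=r, i−4=e, l−7=e, d−4=z, l−7=e, v−4=r.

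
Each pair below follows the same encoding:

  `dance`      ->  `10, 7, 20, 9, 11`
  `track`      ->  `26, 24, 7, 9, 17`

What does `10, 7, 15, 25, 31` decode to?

daisy

Letters become their 1-based position plus 6 (so a→7, b→8, …).
Reversing it on 10, 7, 15, 25, 31: 10→(10−6)÷1=4=d, 7→(7−6)÷1=1=a, 15→(15−6)÷1=9=i, 25→(25−6)÷1=19=s, 31→(31−6)÷1=25=y.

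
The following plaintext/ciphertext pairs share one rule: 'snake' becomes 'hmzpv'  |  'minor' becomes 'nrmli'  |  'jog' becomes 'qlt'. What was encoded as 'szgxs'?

Letters are reflected about the middle of the alphabet (position → 25−position): Atbash.
Undoing it on szgxs: s↔h, z↔a, g↔t, x↔c, s↔h.

hatch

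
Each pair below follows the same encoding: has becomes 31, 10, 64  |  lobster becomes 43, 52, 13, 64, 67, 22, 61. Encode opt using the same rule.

52, 55, 67

The formula is n = 3×(alphabet index, a=1) + 7.
On opt: o=15→52, p=16→55, t=20→67.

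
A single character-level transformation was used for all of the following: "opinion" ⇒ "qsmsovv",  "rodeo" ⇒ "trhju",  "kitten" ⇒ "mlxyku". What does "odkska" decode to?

magnet

The shift increases by 1 at each position, starting from +2: 2, 3, 4, ….
Reversing it on odkska: o−2=m, d−3=a, k−4=g, s−5=n, k−6=e, a−7=t.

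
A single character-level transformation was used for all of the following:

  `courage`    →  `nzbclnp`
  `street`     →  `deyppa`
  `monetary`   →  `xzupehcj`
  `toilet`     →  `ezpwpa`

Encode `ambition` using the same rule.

lxitepzy

The shifts repeat in a cycle of length 3: positions 0,1,… shift by +11, +11, +7, then the pattern repeats.
On ambition: a+11=l, m+11=x, b+7=i, i+11=t, t+11=e, i+7=p, o+11=z, n+11=y.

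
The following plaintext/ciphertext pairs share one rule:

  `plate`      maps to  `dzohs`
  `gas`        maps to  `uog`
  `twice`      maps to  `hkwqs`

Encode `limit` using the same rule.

zwawh

Compare letters: p→d is +14, l→z is +14, a→o is +14 — a constant shift. It's a constant shift of +14 (ROT14).
Applying it to limit: l+14=z, i+14=w, m+14=a, i+14=w, t+14=h.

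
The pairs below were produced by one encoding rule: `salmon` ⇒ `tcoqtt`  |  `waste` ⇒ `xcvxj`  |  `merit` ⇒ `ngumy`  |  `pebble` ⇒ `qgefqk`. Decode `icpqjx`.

hammer

In salmon: s→t is +1, a→c is +2, l→o is +3, m→q is +4 — the shift increases by 1 each position. Each letter shifts forward by (position + 1), i.e. 1, 2, 3, … — the shift grows by one for each successive letter.
Undoing it on icpqjx: i−1=h, c−2=a, p−3=m, q−4=m, j−5=e, x−6=r.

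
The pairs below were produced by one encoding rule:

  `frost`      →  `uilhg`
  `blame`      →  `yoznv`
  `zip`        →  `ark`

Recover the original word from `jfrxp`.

Each pair mirrors across the alphabet (f↔u, r↔i, o↔l): positions sum to 25. Each letter is replaced by its mirror in the alphabet: a↔z, b↔y, c↔x, and so on (the Atbash cipher).
Reversing it on jfrxp: j↔q, f↔u, r↔i, x↔c, p↔k.

quick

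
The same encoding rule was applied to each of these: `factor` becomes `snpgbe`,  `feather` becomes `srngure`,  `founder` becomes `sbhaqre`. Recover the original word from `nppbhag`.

account

This is a Caesar cipher with shift 13.
Decoding nppbhag: n−13=a, p−13=c, p−13=c, b−13=o, h−13=u, a−13=n, g−13=t.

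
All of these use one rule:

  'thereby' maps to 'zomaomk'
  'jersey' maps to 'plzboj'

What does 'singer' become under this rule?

ypvpoc

In thereby: t→z is +6, h→o is +7, e→m is +8, r→a is +9 — the shift increases by 1 each position. Letter i (0-indexed) is shifted by i+6, so successive shifts are 6, 7, 8, ….
Applying it to singer: s+6=y, i+7=p, n+8=v, g+9=p, e+10=o, r+11=c.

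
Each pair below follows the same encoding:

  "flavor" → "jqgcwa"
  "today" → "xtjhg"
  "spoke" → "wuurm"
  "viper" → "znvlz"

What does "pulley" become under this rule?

In flavor: f→j is +4, l→q is +5, a→g is +6, v→c is +7 — the shift increases by 1 each position. The shift increases by 1 at each position, starting from +4: 4, 5, 6, ….
For pulley: p+4=t, u+5=z, l+6=r, l+7=s, e+8=m, y+9=h.

tzrsmh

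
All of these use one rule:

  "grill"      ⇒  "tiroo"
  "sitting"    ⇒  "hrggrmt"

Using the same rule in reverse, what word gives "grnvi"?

Each pair mirrors across the alphabet (g↔t, r↔i, i↔r): positions sum to 25. This is the alphabet-reversal cipher (Atbash): a becomes z, b becomes y, etc.
Undoing it on grnvi: g↔t, r↔i, n↔m, v↔e, i↔r.

timer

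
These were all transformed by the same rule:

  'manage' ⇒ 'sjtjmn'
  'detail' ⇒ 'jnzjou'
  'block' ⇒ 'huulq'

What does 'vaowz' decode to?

print

Shifts by position in manage: pos 0: m→s (+6), pos 1: a→j (+9), pos 2: n→t (+6), pos 3: a→j (+9) — repeating every 2. A repeating key of period 2 is used — shifts +6, +9 over and over.
Decoding vaowz: v−6=p, a−9=r, o−6=i, w−9=n, z−6=t.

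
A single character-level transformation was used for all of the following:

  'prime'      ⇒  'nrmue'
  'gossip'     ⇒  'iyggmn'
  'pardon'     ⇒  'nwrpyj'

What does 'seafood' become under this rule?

gewtyyp

p(15)→n(13) and r(17)→r(17) fit y≡15x+22 (mod 26); the inverse of 15 mod 26 is 7. Each letter's alphabet position (a=0..z=25) is mapped through 15·x+22 mod 26 — an affine cipher.
Applying it to seafood: s(18)→15·18+22≡6=g; e(4)→15·4+22≡4=e; a(0)→15·0+22≡22=w; f(5)→15·5+22≡19=t; o(14)→15·14+22≡24=y; o(14)→15·14+22≡24=y; d(3)→15·3+22≡15=p (all mod 26).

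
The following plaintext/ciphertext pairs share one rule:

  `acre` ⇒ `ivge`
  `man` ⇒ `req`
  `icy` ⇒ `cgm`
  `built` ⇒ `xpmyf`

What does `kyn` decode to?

jug

The output letters match the input read backwards, each shifted +4: acre reversed is erca. Read the word backwards and shift each letter +4.
Undoing it on kyn: shift back: k−4=g, y−4=u, n−4=j → guj; then reverse → jug.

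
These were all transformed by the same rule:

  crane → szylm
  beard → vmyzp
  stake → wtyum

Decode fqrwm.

This is an affine cipher: with a=0,…,z=25, each position x becomes (23x+24) mod 26.
Undoing it on fqrwm: f(5)→17·(5−24)≡15=p; q(16)→17·(16−24)≡20=u; r(17)→17·(17−24)≡11=l; w(22)→17·(22−24)≡18=s; m(12)→17·(12−24)≡4=e (all mod 26).

pulse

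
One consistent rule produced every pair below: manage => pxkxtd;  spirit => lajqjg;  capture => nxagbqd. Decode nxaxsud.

m(12)→p(15) and a(0)→x(23) fit y≡21x+23 (mod 26); the inverse of 21 mod 26 is 5. This is an affine cipher: with a=0,…,z=25, each position x becomes (21x+23) mod 26.
Reversing it on nxaxsud: n(13)→5·(13−23)≡2=c; x(23)→5·(23−23)≡0=a; a(0)→5·(0−23)≡15=p; x(23)→5·(23−23)≡0=a; s(18)→5·(18−23)≡1=b; u(20)→5·(20−23)≡11=l; d(3)→5·(3−23)≡4=e (all mod 26).

capable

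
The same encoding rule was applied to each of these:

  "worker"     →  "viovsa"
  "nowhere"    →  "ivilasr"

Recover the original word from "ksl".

The output letters match the input read backwards, each shifted +4: worker reversed is rekrow. Read the word backwards and shift each letter +4.
Undoing it on ksl: shift back: k−4=g, s−4=o, l−4=h → goh; then reverse → hog.

hog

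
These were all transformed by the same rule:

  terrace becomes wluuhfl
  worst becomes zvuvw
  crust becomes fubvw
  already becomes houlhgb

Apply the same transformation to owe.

The shift depends on letter class: consonant t→w is +3, but vowel e→l is +7. Vowels shift forward by 7 and consonants shift forward by 3.
On owe: o(vowel)+7=v, w(cons)+3=z, e(vowel)+7=l.

vzl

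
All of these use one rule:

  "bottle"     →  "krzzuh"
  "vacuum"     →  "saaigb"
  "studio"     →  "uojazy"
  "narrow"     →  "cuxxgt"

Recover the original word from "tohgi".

The output letters match the input read backwards, each shifted +6: bottle reversed is elttob. Read the word backwards and shift each letter +6.
Undoing it on tohgi: shift back: t−6=n, o−6=i, h−6=b, g−6=a, i−6=c → nibac; then reverse → cabin.

cabin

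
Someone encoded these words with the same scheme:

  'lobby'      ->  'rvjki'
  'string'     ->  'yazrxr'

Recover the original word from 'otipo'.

The shift increases by 1 at each position, starting from +6: 6, 7, 8, ….
Decoding otipo: o−6=i, t−7=m, i−8=a, p−9=g, o−10=e.

image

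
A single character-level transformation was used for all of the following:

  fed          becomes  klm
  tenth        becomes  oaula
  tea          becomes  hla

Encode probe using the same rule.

The output letters match the input read backwards, each shifted +7: fed reversed is def. Two steps: reverse the string, then apply a Caesar shift of +7.
Applying it to probe: reverse → eborp; then shift: e+7=l, b+7=i, o+7=v, r+7=y, p+7=w.

livyw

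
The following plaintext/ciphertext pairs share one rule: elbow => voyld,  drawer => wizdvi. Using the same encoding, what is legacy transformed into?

Each pair mirrors across the alphabet (e↔v, l↔o, b↔y): positions sum to 25. Letters are reflected about the middle of the alphabet (position → 25−position): Atbash.
For legacy: l↔o, e↔v, g↔t, a↔z, c↔x, y↔b.

ovtzxb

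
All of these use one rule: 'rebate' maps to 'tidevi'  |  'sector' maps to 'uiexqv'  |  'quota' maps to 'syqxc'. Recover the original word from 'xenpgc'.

valley

It's a Vigenère-style cipher with numeric key [2,4]: position i shifts by key[i mod 2].
Reversing it on xenpgc: x−2=v, e−4=a, n−2=l, p−4=l, g−2=e, c−4=y.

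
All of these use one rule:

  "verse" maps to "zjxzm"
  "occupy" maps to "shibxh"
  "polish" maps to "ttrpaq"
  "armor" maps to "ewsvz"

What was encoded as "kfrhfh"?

In verse: v→z is +4, e→j is +5, r→x is +6, s→z is +7 — the shift increases by 1 each position. Each letter shifts forward by (position + 4), i.e. 4, 5, 6, … — the shift grows by one for each successive letter.
Undoing it on kfrhfh: k−4=g, f−5=a, r−6=l, h−7=a, f−8=x, h−9=y.

galaxy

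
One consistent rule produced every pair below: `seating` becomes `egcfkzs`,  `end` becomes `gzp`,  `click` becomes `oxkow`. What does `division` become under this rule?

pkhkekqz

The shift depends on letter class: consonant s→e is +12, but vowel e→g is +2. Two shifts are in play — +2 for a/e/i/o/u, +12 for every other letter.
Applying it to division: d(cons)+12=p, i(vowel)+2=k, v(cons)+12=h, i(vowel)+2=k, s(cons)+12=e, i(vowel)+2=k, o(vowel)+2=q, n(cons)+12=z.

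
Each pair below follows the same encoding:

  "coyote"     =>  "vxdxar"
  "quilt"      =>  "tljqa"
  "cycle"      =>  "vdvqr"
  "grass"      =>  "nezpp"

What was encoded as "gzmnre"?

c(2)→v(21) and o(14)→x(23) fit y≡11x+25 (mod 26); the inverse of 11 mod 26 is 19. Each letter's alphabet position (a=0..z=25) is mapped through 11·x+25 mod 26 — an affine cipher.
Reversing it on gzmnre: g(6)→19·(6−25)≡3=d; z(25)→19·(25−25)≡0=a; m(12)→19·(12−25)≡13=n; n(13)→19·(13−25)≡6=g; r(17)→19·(17−25)≡4=e; e(4)→19·(4−25)≡17=r (all mod 26).

danger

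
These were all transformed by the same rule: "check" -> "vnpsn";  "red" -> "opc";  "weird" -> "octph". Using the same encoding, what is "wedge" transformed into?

Read the word backwards and shift each letter +11.
For wedge: reverse → egdew; then shift: e+11=p, g+11=r, d+11=o, e+11=p, w+11=h.

proph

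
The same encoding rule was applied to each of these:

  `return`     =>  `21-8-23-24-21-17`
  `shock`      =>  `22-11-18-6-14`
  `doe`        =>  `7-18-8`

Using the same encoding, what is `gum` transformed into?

Letters become their 1-based position plus 3 (so a→4, b→5, …).
On gum: g=7→10, u=21→24, m=13→16.

10-24-16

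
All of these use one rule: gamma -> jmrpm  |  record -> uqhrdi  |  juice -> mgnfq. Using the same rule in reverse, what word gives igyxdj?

future

The shifts repeat in a cycle of length 3: positions 0,1,… shift by +3, +12, +5, then the pattern repeats.
Decoding igyxdj: i−3=f, g−12=u, y−5=t, x−3=u, d−12=r, j−5=e.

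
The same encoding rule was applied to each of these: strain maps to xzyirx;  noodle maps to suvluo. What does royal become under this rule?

wufiu

Each letter shifts forward by (position + 5), i.e. 5, 6, 7, … — the shift grows by one for each successive letter.
For royal: r+5=w, o+6=u, y+7=f, a+8=i, l+9=u.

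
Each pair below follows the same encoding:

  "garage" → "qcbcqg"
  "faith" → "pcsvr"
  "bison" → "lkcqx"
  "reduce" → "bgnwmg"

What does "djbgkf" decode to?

Shifts by position in garage: pos 0: g→q (+10), pos 1: a→c (+2), pos 2: r→b (+10), pos 3: a→c (+2) — repeating every 2. It's a Vigenère-style cipher with numeric key [10,2]: position i shifts by key[i mod 2].
Undoing it on djbgkf: d−10=t, j−2=h, b−10=r, g−2=e, k−10=a, f−2=d.

thread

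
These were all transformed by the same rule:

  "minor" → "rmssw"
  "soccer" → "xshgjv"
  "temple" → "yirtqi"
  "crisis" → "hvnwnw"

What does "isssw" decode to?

Shifts by position in minor: pos 0: m→r (+5), pos 1: i→m (+4), pos 2: n→s (+5), pos 3: o→s (+4) — repeating every 2. It's a Vigenère-style cipher with numeric key [5,4]: position i shifts by key[i mod 2].
Undoing it on isssw: i−5=d, s−4=o, s−5=n, s−4=o, w−5=r.

donor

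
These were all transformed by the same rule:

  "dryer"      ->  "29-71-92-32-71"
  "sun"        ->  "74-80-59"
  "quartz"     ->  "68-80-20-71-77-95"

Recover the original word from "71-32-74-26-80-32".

rescue

d(#4)→29 and r(#18)→71: differences scale by 3, so n = 3·pos + 17. Each letter becomes 3×(its alphabet position, a=1..z=26) + 17.
Decoding 71-32-74-26-80-32: 71→(71−17)÷3=18=r, 32→(32−17)÷3=5=e, 74→(74−17)÷3=19=s, 26→(26−17)÷3=3=c, 80→(80−17)÷3=21=u, 32→(32−17)÷3=5=e.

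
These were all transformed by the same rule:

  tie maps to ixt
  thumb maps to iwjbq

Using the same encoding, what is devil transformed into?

Compare letters: t→i is +15, i→x is +15, e→t is +15 — a constant shift. Every letter moves 15 places later in the alphabet, wrapping around z→a.
On devil: d+15=s, e+15=t, v+15=k, i+15=x, l+15=a.

stkxa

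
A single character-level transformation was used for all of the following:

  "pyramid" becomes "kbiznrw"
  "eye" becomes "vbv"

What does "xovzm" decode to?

clean

Each pair mirrors across the alphabet (p↔k, y↔b, r↔i): positions sum to 25. Each letter is replaced by its mirror in the alphabet: a↔z, b↔y, c↔x, and so on (the Atbash cipher).
Decoding xovzm: x↔c, o↔l, v↔e, z↔a, m↔n.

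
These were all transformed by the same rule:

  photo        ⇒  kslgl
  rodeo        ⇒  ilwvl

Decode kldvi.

power

Each pair mirrors across the alphabet (p↔k, h↔s, o↔l): positions sum to 25. Letters are reflected about the middle of the alphabet (position → 25−position): Atbash.
Reversing it on kldvi: k↔p, l↔o, d↔w, v↔e, i↔r.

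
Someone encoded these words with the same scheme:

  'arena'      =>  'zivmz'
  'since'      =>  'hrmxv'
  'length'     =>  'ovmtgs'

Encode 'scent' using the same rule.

Each letter is replaced by its mirror in the alphabet: a↔z, b↔y, c↔x, and so on (the Atbash cipher).
Applying it to scent: s↔h, c↔x, e↔v, n↔m, t↔g.

hxvmg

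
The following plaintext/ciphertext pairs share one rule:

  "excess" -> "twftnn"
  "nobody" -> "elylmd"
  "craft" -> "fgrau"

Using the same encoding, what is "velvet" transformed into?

itqitu

e(4)→t(19) and x(23)→w(22) fit y≡7x+17 (mod 26); the inverse of 7 mod 26 is 15. Treating letters as 0–25, the rule is x ↦ 7x + 17 (mod 26).
Applying it to velvet: v(21)→7·21+17≡8=i; e(4)→7·4+17≡19=t; l(11)→7·11+17≡16=q; v(21)→7·21+17≡8=i; e(4)→7·4+17≡19=t; t(19)→7·19+17≡20=u (all mod 26).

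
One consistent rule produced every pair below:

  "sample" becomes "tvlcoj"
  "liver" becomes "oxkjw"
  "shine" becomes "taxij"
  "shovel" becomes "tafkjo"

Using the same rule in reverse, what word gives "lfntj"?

mouse

Treating letters as 0–25, the rule is x ↦ 23x + 21 (mod 26).
Decoding lfntj: l(11)→17·(11−21)≡12=m; f(5)→17·(5−21)≡14=o; n(13)→17·(13−21)≡20=u; t(19)→17·(19−21)≡18=s; j(9)→17·(9−21)≡4=e (all mod 26).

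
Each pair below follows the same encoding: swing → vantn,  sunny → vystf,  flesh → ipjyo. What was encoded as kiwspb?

hermit

In swing: s→v is +3, w→a is +4, i→n is +5, n→t is +6 — the shift increases by 1 each position. Letter i (0-indexed) is shifted by i+3, so successive shifts are 3, 4, 5, ….
Undoing it on kiwspb: k−3=h, i−4=e, w−5=r, s−6=m, p−7=i, b−8=t.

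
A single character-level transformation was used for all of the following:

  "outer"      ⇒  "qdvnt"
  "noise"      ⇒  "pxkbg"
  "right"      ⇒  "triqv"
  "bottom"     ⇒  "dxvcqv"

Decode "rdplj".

Shifts by position in outer: pos 0: o→q (+2), pos 1: u→d (+9), pos 2: t→v (+2), pos 3: e→n (+9) — repeating every 2. A repeating key of period 2 is used — shifts +2, +9 over and over.
Decoding rdplj: r−2=p, d−9=u, p−2=n, l−9=c, j−2=h.

punch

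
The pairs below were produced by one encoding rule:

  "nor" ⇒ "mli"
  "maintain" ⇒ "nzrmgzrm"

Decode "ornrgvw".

Each letter is replaced by its mirror in the alphabet: a↔z, b↔y, c↔x, and so on (the Atbash cipher).
Reversing it on ornrgvw: o↔l, r↔i, n↔m, r↔i, g↔t, v↔e, w↔d.

limited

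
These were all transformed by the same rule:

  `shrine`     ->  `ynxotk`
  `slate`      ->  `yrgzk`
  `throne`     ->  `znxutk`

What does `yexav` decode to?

Compare letters: s→y is +6, h→n is +6, r→x is +6 — a constant shift. It's a constant shift of +6 (ROT6).
Reversing it on yexav: y−6=s, e−6=y, x−6=r, a−6=u, v−6=p.

syrup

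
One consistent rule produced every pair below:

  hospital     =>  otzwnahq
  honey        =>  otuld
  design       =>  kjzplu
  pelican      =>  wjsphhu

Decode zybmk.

Shifts by position in hospital: pos 0: h→o (+7), pos 1: o→t (+5), pos 2: s→z (+7), pos 3: p→w (+7), pos 4: i→n (+5), pos 5: t→a (+7) — repeating every 3. The shifts repeat in a cycle of length 3: positions 0,1,… shift by +7, +5, +7, then the pattern repeats.
Undoing it on zybmk: z−7=s, y−5=t, b−7=u, m−7=f, k−5=f.

stuff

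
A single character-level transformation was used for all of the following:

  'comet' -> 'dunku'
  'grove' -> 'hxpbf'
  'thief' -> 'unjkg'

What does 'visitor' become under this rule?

It's a Vigenère-style cipher with numeric key [1,6]: position i shifts by key[i mod 2].
For visitor: v+1=w, i+6=o, s+1=t, i+6=o, t+1=u, o+6=u, r+1=s.

wotouus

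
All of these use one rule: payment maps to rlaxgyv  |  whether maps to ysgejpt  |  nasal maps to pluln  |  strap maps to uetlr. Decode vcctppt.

Shifts by position in payment: pos 0: p→r (+2), pos 1: a→l (+11), pos 2: y→a (+2), pos 3: m→x (+11) — repeating every 2. A repeating key of period 2 is used — shifts +2, +11 over and over.
Reversing it on vcctppt: v−2=t, c−11=r, c−2=a, t−11=i, p−2=n, p−11=e, t−2=r.

trainer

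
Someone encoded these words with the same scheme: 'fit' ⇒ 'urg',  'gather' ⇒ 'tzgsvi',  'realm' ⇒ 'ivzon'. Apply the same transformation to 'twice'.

Letters are reflected about the middle of the alphabet (position → 25−position): Atbash.
Applying it to twice: t↔g, w↔d, i↔r, c↔x, e↔v.

gdrxv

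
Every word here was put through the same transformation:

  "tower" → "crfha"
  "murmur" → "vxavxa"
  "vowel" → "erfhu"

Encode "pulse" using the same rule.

The shift depends on letter class: consonant t→c is +9, but vowel o→r is +3. Two shifts are in play — +3 for a/e/i/o/u, +9 for every other letter.
Applying it to pulse: p(cons)+9=y, u(vowel)+3=x, l(cons)+9=u, s(cons)+9=b, e(vowel)+3=h.

yxubh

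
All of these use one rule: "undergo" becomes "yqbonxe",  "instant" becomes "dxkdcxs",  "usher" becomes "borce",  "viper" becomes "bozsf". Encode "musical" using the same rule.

Two steps: reverse the string, then apply a Caesar shift of +10.
Applying it to musical: reverse → lacisum; then shift: l+10=v, a+10=k, c+10=m, i+10=s, s+10=c, u+10=e, m+10=w.

vkmscew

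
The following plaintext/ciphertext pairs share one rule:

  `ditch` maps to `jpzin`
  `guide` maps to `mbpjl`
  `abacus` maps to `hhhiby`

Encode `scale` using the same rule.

Vowels shift forward by 7 and consonants shift forward by 6.
For scale: s(cons)+6=y, c(cons)+6=i, a(vowel)+7=h, l(cons)+6=r, e(vowel)+7=l.

yihrl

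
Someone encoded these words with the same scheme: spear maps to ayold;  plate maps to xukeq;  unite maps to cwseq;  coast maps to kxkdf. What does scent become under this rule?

aloyf

Each letter shifts forward by (position + 8), i.e. 8, 9, 10, … — the shift grows by one for each successive letter.
For scent: s+8=a, c+9=l, e+10=o, n+11=y, t+12=f.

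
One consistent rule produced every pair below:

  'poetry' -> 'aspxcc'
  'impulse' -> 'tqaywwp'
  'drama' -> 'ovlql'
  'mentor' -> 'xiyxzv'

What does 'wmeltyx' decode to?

Shifts by position in poetry: pos 0: p→a (+11), pos 1: o→s (+4), pos 2: e→p (+11), pos 3: t→x (+4) — repeating every 2. A repeating key of period 2 is used — shifts +11, +4 over and over.
Reversing it on wmeltyx: w−11=l, m−4=i, e−11=t, l−4=h, t−11=i, y−4=u, x−11=m.

lithium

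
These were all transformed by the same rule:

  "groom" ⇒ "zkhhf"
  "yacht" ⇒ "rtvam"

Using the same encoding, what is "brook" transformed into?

ukhhd

Compare letters: g→z is +19, r→k is +19, o→h is +19 — a constant shift. It's a constant shift of +19 (ROT19).
Applying it to brook: b+19=u, r+19=k, o+19=h, o+19=h, k+19=d.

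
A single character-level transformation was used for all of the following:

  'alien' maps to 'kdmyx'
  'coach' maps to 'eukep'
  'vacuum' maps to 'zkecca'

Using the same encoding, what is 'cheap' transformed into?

a(0)→k(10) and l(11)→d(3) fit y≡23x+10 (mod 26); the inverse of 23 mod 26 is 17. Each letter's alphabet position (a=0..z=25) is mapped through 23·x+10 mod 26 — an affine cipher.
For cheap: c(2)→23·2+10≡4=e; h(7)→23·7+10≡15=p; e(4)→23·4+10≡24=y; a(0)→23·0+10≡10=k; p(15)→23·15+10≡17=r (all mod 26).

epykr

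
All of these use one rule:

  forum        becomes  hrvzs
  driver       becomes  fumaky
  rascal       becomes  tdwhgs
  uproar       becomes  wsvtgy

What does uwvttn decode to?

In forum: f→h is +2, o→r is +3, r→v is +4, u→z is +5 — the shift increases by 1 each position. Letter i (0-indexed) is shifted by i+2, so successive shifts are 2, 3, 4, ….
Undoing it on uwvttn: u−2=s, w−3=t, v−4=r, t−5=o, t−6=n, n−7=g.

strong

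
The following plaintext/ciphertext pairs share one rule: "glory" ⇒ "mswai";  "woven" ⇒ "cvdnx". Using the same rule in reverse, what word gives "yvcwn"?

sound

In glory: g→m is +6, l→s is +7, o→w is +8, r→a is +9 — the shift increases by 1 each position. Each letter shifts forward by (position + 6), i.e. 6, 7, 8, … — the shift grows by one for each successive letter.
Reversing it on yvcwn: y−6=s, v−7=o, c−8=u, w−9=n, n−10=d.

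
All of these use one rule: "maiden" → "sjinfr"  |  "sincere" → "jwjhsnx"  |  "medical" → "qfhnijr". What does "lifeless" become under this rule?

The output letters match the input read backwards, each shifted +5: maiden reversed is nediam. Read the word backwards and shift each letter +5.
Applying it to lifeless: reverse → sselefil; then shift: s+5=x, s+5=x, e+5=j, l+5=q, e+5=j, f+5=k, i+5=n, l+5=q.

xxjqjknq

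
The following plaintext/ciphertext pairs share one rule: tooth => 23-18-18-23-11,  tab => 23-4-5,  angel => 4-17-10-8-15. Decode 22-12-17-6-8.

t is letter #20 and maps to 23: an offset of 3. Each letter is replaced by its alphabet position (a=1..z=26) + 3.
Undoing it on 22-12-17-6-8: 22→(22−3)÷1=19=s, 12→(12−3)÷1=9=i, 17→(17−3)÷1=14=n, 6→(6−3)÷1=3=c, 8→(8−3)÷1=5=e.

since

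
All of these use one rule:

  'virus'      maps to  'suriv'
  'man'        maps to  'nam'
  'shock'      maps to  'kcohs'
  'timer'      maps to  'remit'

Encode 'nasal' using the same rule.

The output letters match the input read backwards: virus reversed is suriv. It's just the letters in reverse order.
Applying it to nasal: reverse → lasan.

lasan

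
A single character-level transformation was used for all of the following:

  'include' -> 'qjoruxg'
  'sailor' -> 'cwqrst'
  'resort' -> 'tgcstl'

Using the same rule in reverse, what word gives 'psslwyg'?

i(8)→q(16) and n(13)→j(9) fit y≡9x+22 (mod 26); the inverse of 9 mod 26 is 3. Each letter's alphabet position (a=0..z=25) is mapped through 9·x+22 mod 26 — an affine cipher.
Reversing it on psslwyg: p(15)→3·(15−22)≡5=f; s(18)→3·(18−22)≡14=o; s(18)→3·(18−22)≡14=o; l(11)→3·(11−22)≡19=t; w(22)→3·(22−22)≡0=a; y(24)→3·(24−22)≡6=g; g(6)→3·(6−22)≡4=e (all mod 26).

footage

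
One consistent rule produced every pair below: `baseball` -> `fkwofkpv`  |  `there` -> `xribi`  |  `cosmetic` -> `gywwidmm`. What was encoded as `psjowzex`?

lifespan

Shifts by position in baseball: pos 0: b→f (+4), pos 1: a→k (+10), pos 2: s→w (+4), pos 3: e→o (+10) — repeating every 2. It's a Vigenère-style cipher with numeric key [4,10]: position i shifts by key[i mod 2].
Undoing it on psjowzex: p−4=l, s−10=i, j−4=f, o−10=e, w−4=s, z−10=p, e−4=a, x−10=n.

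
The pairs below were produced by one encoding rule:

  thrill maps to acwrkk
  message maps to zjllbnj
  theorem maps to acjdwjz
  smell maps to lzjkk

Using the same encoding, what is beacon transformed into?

t(19)→a(0) and h(7)→c(2) fit y≡15x+1 (mod 26); the inverse of 15 mod 26 is 7. Treating letters as 0–25, the rule is x ↦ 15x + 1 (mod 26).
On beacon: b(1)→15·1+1≡16=q; e(4)→15·4+1≡9=j; a(0)→15·0+1≡1=b; c(2)→15·2+1≡5=f; o(14)→15·14+1≡3=d; n(13)→15·13+1≡14=o (all mod 26).

qjbfdo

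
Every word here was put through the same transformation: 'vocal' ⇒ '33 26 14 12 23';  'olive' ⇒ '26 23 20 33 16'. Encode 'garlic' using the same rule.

18 12 29 23 20 14

The number is (letter's place in the alphabet, a=1) + 11.
For garlic: g=7→18, a=1→12, r=18→29, l=12→23, i=9→20, c=3→14.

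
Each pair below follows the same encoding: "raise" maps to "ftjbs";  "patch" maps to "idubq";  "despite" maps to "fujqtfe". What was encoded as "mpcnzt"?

symbol

Two steps: reverse the string, then apply a Caesar shift of +1.
Undoing it on mpcnzt: shift back: m−1=l, p−1=o, c−1=b, n−1=m, z−1=y, t−1=s → lobmys; then reverse → symbol.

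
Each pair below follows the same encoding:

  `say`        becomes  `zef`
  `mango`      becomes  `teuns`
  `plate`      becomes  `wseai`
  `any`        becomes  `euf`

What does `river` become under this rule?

The shift depends on letter class: consonant s→z is +7, but vowel a→e is +4. Two shifts are in play — +4 for a/e/i/o/u, +7 for every other letter.
On river: r(cons)+7=y, i(vowel)+4=m, v(cons)+7=c, e(vowel)+4=i, r(cons)+7=y.

ymciy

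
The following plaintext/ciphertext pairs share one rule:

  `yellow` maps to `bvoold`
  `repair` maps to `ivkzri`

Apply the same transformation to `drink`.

Each letter is replaced by its mirror in the alphabet: a↔z, b↔y, c↔x, and so on (the Atbash cipher).
On drink: d↔w, r↔i, i↔r, n↔m, k↔p.

wirmp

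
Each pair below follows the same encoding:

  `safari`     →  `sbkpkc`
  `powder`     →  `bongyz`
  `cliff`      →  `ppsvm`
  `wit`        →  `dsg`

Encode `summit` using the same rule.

The output letters match the input read backwards, each shifted +10: safari reversed is irafas. Read the word backwards and shift each letter +10.
Applying it to summit: reverse → timmus; then shift: t+10=d, i+10=s, m+10=w, m+10=w, u+10=e, s+10=c.

dswwec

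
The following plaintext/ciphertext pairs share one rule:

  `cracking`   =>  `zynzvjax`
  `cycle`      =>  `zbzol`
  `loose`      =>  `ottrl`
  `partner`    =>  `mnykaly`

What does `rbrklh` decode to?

c(2)→z(25) and r(17)→y(24) fit y≡19x+13 (mod 26); the inverse of 19 mod 26 is 11. Each letter's alphabet position (a=0..z=25) is mapped through 19·x+13 mod 26 — an affine cipher.
Undoing it on rbrklh: r(17)→11·(17−13)≡18=s; b(1)→11·(1−13)≡24=y; r(17)→11·(17−13)≡18=s; k(10)→11·(10−13)≡19=t; l(11)→11·(11−13)≡4=e; h(7)→11·(7−13)≡12=m (all mod 26).

system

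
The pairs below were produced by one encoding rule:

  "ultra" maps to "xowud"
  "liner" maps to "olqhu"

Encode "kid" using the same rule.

Compare letters: u→x is +3, l→o is +3, t→w is +3 — a constant shift. Each letter is shifted forward by 3 in the alphabet (a Caesar shift of +3).
Applying it to kid: k+3=n, i+3=l, d+3=g.

nlg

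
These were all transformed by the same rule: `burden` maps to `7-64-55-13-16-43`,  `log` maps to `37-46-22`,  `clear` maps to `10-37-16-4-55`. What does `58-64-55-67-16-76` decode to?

b(#2)→7 and u(#21)→64: differences scale by 3, so n = 3·pos + 1. The formula is n = 3×(alphabet index, a=1) + 1.
Undoing it on 58-64-55-67-16-76: 58→(58−1)÷3=19=s, 64→(64−1)÷3=21=u, 55→(55−1)÷3=18=r, 67→(67−1)÷3=22=v, 16→(16−1)÷3=5=e, 76→(76−1)÷3=25=y.

survey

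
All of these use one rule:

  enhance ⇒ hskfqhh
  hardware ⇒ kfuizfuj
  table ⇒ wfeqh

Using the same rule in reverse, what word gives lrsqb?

imply

Shifts by position in enhance: pos 0: e→h (+3), pos 1: n→s (+5), pos 2: h→k (+3), pos 3: a→f (+5) — repeating every 2. A repeating key of period 2 is used — shifts +3, +5 over and over.
Decoding lrsqb: l−3=i, r−5=m, s−3=p, q−5=l, b−3=y.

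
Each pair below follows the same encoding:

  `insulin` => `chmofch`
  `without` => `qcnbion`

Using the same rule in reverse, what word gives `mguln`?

smart

It's a constant shift of +20 (ROT20).
Decoding mguln: m−20=s, g−20=m, u−20=a, l−20=r, n−20=t.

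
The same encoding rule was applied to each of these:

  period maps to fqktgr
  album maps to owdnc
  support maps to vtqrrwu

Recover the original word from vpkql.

joint

The output letters match the input read backwards, each shifted +2: period reversed is doirep. Two steps: reverse the string, then apply a Caesar shift of +2.
Undoing it on vpkql: shift back: v−2=t, p−2=n, k−2=i, q−2=o, l−2=j → tnioj; then reverse → joint.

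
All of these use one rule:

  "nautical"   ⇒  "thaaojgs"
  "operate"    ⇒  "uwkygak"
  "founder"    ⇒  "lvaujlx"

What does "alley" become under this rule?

A repeating key of period 2 is used — shifts +6, +7 over and over.
On alley: a+6=g, l+7=s, l+6=r, e+7=l, y+6=e.

gsrle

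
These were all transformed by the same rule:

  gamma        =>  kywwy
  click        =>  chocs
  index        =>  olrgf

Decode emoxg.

g(6)→k(10) and a(0)→y(24) fit y≡15x+24 (mod 26); the inverse of 15 mod 26 is 7. Treating letters as 0–25, the rule is x ↦ 15x + 24 (mod 26).
Reversing it on emoxg: e(4)→7·(4−24)≡16=q; m(12)→7·(12−24)≡20=u; o(14)→7·(14−24)≡8=i; x(23)→7·(23−24)≡19=t; g(6)→7·(6−24)≡4=e (all mod 26).

quite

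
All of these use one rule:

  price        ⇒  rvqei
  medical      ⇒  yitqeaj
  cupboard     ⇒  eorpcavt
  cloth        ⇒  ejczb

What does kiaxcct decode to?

seafood

p(15)→r(17) and r(17)→v(21) fit y≡15x+0 (mod 26); the inverse of 15 mod 26 is 7. Each letter's alphabet position (a=0..z=25) is mapped through 15·x+0 mod 26 — an affine cipher.
Reversing it on kiaxcct: k(10)→7·(10−0)≡18=s; i(8)→7·(8−0)≡4=e; a(0)→7·(0−0)≡0=a; x(23)→7·(23−0)≡5=f; c(2)→7·(2−0)≡14=o; c(2)→7·(2−0)≡14=o; t(19)→7·(19−0)≡3=d (all mod 26).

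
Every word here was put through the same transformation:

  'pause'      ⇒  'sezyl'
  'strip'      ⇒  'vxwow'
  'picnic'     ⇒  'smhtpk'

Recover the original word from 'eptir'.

In pause: p→s is +3, a→e is +4, u→z is +5, s→y is +6 — the shift increases by 1 each position. Letter i (0-indexed) is shifted by i+3, so successive shifts are 3, 4, 5, ….
Reversing it on eptir: e−3=b, p−4=l, t−5=o, i−6=c, r−7=k.

block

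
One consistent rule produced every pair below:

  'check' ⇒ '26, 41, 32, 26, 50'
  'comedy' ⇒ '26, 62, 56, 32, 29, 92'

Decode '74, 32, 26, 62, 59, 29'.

With a=1..z=26, the number is 3·pos + 17.
Reversing it on 74, 32, 26, 62, 59, 29: 74→(74−17)÷3=19=s, 32→(32−17)÷3=5=e, 26→(26−17)÷3=3=c, 62→(62−17)÷3=15=o, 59→(59−17)÷3=14=n, 29→(29−17)÷3=4=d.

second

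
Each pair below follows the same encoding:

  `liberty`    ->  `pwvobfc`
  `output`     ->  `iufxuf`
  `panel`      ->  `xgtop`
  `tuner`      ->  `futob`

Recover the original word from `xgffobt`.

l(11)→p(15) and i(8)→w(22) fit y≡15x+6 (mod 26); the inverse of 15 mod 26 is 7. Each letter's alphabet position (a=0..z=25) is mapped through 15·x+6 mod 26 — an affine cipher.
Reversing it on xgffobt: x(23)→7·(23−6)≡15=p; g(6)→7·(6−6)≡0=a; f(5)→7·(5−6)≡19=t; f(5)→7·(5−6)≡19=t; o(14)→7·(14−6)≡4=e; b(1)→7·(1−6)≡17=r; t(19)→7·(19−6)≡13=n (all mod 26).

pattern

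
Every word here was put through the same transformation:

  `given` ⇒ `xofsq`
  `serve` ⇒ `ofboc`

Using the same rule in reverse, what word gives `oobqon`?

The word is reversed, then every letter is shifted forward by 10.
Decoding oobqon: shift back: o−10=e, o−10=e, b−10=r, q−10=g, o−10=e, n−10=d → eerged; then reverse → degree.

degree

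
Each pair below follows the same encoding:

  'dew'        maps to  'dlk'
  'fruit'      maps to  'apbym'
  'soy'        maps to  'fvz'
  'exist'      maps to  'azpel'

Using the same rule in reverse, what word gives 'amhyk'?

draft

The output letters match the input read backwards, each shifted +7: dew reversed is wed. Two steps: reverse the string, then apply a Caesar shift of +7.
Decoding amhyk: shift back: a−7=t, m−7=f, h−7=a, y−7=r, k−7=d → tfard; then reverse → draft.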